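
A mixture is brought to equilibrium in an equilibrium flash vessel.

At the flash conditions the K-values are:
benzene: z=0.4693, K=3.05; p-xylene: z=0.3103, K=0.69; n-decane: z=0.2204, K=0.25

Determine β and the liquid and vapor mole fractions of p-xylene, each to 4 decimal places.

β = 0.6149, x_p-xylene = 0.3834, y_p-xylene = 0.2645

Newton–Raphson from β = 0.47:
  β = 0.4700: g = 0.12209, g' = -0.8481 → β = 0.6139
  β = 0.6139: g = 0.00078, g' = -0.8580 → β = 0.6149
Converged at β = 0.6149.
Compositions from xᵢ = zᵢ/(1+β(Kᵢ−1)), yᵢ = Kᵢxᵢ:
  benzene: x = 0.2076, y = 0.6332
  p-xylene: x = 0.3834, y = 0.2645
  n-decane: x = 0.4090, y = 0.1023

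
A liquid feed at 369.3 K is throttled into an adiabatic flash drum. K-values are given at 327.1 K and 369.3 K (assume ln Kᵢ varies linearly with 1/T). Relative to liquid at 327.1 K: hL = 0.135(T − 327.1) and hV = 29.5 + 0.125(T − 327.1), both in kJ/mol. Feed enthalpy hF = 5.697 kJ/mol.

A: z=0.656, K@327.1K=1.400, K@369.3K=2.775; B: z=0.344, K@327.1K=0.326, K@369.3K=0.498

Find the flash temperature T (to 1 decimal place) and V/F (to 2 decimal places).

T = 328.4 K, V/F = 0.19

Adiabatic flash: solve Rachford–Rice at each trial T, then check hF = ψ·hV(T) + (1−ψ)·hL(T).
  T = 327.1 K: K = (1.400, 0.326), RR gives ψ = 0.113, H_out = 3.342 kJ/mol
  T = 369.3 K: K = (2.775, 0.498), RR gives ψ = 1.000, H_out = 34.775 kJ/mol
  T = 348.2 K: K = (2.012, 0.408), RR gives ψ = 0.769, H_out = 25.358 kJ/mol
  T = 337.6 K: K = (1.687, 0.366), RR gives ψ = 0.533, H_out = 17.097 kJ/mol
  T = 332.4 K: K = (1.540, 0.346), RR gives ψ = 0.366, H_out = 11.496 kJ/mol
  T = 329.8 K: K = (1.470, 0.336), RR gives ψ = 0.257, H_out = 7.928 kJ/mol
  T = 328.5 K: K = (1.436, 0.331), RR gives ψ = 0.192, H_out = 5.856 kJ/mol
Linear interpolation between T = 327.1 (H_out = 3.342) and T = 328.5 (H_out = 5.856) on hF = 5.697 gives T ≈ 328.4 K, at which ψ = 0.19.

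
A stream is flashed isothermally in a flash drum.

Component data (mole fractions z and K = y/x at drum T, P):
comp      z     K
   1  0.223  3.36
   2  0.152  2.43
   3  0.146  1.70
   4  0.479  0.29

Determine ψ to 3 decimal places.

ψ = 0.414

Let ψ = V/F and solve Σ zᵢ(Kᵢ−1)/(1+ψ(Kᵢ−1)) = 0.
Check two-phase: ΣzᵢKᵢ = 1.506 > 1 and Σzᵢ/Kᵢ = 1.867 > 1, so g(0) = 0.506 > 0 and g(1) = -0.867 < 0.
Newton iteration, ψ⁰ = 0.5:
  ψ = 0.500: g = -0.0834, g' = -0.987 → ψ = 0.415
  ψ = 0.415: g = -0.0011, g' = -0.968 → ψ = 0.414
Converged at ψ = 0.414.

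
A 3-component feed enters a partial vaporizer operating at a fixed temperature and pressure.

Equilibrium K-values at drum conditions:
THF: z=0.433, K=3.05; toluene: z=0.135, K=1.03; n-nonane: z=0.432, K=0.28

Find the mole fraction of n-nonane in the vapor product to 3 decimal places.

y_n-nonane = 0.180

Material balance + equilibrium reduce to Σ zᵢ(Kᵢ−1)/(1+ψ(Kᵢ−1)) = 0.
Check two-phase: ΣzᵢKᵢ = 1.581 > 1 and Σzᵢ/Kᵢ = 1.816 > 1, so g(0) = 0.581 > 0 and g(1) = -0.816 < 0.
Iterate (Newton) starting at ψ = 0.42:
  ψ = 0.420: g = 0.0351, g' = -0.986 → ψ = 0.456
Converged at ψ = 0.456.
Compositions from xᵢ = zᵢ/(1+ψ(Kᵢ−1)), yᵢ = Kᵢxᵢ:
  THF: x = 0.224, y = 0.683
  toluene: x = 0.133, y = 0.137
  n-nonane: x = 0.643, y = 0.180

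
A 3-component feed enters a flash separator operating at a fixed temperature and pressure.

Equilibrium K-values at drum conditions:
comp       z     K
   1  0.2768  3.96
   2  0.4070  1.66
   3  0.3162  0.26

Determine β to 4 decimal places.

β = 0.6669

Iterate (Newton) starting at β = 0.57:
  β = 0.5700: g = 0.09541, g' = -0.9474 → β = 0.6707
  β = 0.6707: g = -0.00391, g' = -1.0398 → β = 0.6669
Converged at β = 0.6669.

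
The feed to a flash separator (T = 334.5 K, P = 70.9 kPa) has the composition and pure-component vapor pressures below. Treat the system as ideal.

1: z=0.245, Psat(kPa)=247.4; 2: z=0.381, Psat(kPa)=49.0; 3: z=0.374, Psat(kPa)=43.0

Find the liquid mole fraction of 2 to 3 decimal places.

x_2 = 0.434

Raoult's law: Kᵢ = Pᵢˢᵃᵗ/P = Pᵢˢᵃᵗ/70.9.
  K_1 = 247.4/70.9 = 3.48942, K_2 = 49.0/70.9 = 0.69111, K_3 = 43.0/70.9 = 0.60649
Rachford–Rice: g(ψ) = Σ zᵢ(Kᵢ−1)/(1+ψ(Kᵢ−1)) = 0.
Feasibility: ΣzᵢKᵢ = 1.345, Σzᵢ/Kᵢ = 1.238 — both > 1, two phases present.
Newton–Raphson from ψ = 0.43:
  ψ = 0.430: g = -0.0183, g' = -0.486 → ψ = 0.392
  ψ = 0.392: g = 0.0006, g' = -0.517 → ψ = 0.393
Converged at ψ = 0.393.
Compositions from xᵢ = zᵢ/(1+ψ(Kᵢ−1)), yᵢ = Kᵢxᵢ:
  1: x = 0.124, y = 0.432
  2: x = 0.434, y = 0.300
  3: x = 0.443, y = 0.268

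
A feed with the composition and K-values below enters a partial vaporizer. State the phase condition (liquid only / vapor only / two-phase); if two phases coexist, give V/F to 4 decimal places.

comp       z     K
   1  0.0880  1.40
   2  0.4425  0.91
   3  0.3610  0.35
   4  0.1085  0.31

liquid only

ΣzᵢKᵢ = 0.6859; Σzᵢ/Kᵢ = 1.9305.
Since ΣzᵢKᵢ < 1 the mixture is below its bubble point — single liquid phase.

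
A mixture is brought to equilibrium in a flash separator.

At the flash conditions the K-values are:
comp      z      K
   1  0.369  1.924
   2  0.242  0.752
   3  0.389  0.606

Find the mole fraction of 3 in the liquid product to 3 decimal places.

Rachford–Rice: g(ψ) = Σ zᵢ(Kᵢ−1)/(1+ψ(Kᵢ−1)) = 0.
Check two-phase: ΣzᵢKᵢ = 1.128 > 1 and Σzᵢ/Kᵢ = 1.156 > 1, so g(0) = 0.128 > 0 and g(1) = -0.156 < 0.
Newton–Raphson from ψ = 0.5:
  ψ = 0.500: g = -0.0262, g' = -0.260 → ψ = 0.400
  ψ = 0.400: g = 0.0005, g' = -0.271 → ψ = 0.401
Converged at ψ = 0.401.
Compositions from xᵢ = zᵢ/(1+ψ(Kᵢ−1)), yᵢ = Kᵢxᵢ:
  1: x = 0.269, y = 0.518
  2: x = 0.269, y = 0.202
  3: x = 0.462, y = 0.280

x_3 = 0.462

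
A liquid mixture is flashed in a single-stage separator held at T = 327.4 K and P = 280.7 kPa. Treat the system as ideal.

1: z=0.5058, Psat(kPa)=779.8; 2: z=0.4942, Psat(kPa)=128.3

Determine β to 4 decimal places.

Raoult's law: Kᵢ = Pᵢˢᵃᵗ/P = Pᵢˢᵃᵗ/280.7.
  K_1 = 779.8/280.7 = 2.778055, K_2 = 128.3/280.7 = 0.457072
Binary case is linear: z₁(K₁−1)(1+β(K₂−1)) + z₂(K₂−1)(1+β(K₁−1)) = 0
⇒ β = [z₁(K₁−1)+z₂(K₂−1)] / [−(K₁−1)(K₂−1)] = 0.63102/0.96536 = 0.6537

β = 0.6537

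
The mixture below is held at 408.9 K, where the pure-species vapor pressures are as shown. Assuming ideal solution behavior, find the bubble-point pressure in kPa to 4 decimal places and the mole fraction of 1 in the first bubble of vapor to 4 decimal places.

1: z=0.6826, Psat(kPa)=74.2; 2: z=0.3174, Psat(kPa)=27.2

Pbub = 59.2822 kPa, y_1 = 0.8544

At the bubble point ψ → 0, so ΣzᵢKᵢ = 1 with Kᵢ = Pᵢˢᵃᵗ/P ⇒ P = ΣzᵢPᵢˢᵃᵗ.
P = 0.6826·74.2 + 0.3174·27.2 = 59.2822 kPa
yᵢ = zᵢPᵢˢᵃᵗ/P ⇒ y_1 = 0.6826·74.2/59.2822 = 0.8544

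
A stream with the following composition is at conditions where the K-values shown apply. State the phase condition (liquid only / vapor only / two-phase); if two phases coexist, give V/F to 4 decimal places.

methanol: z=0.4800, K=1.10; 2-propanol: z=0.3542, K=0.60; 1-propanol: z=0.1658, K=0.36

ΣzᵢKᵢ = 0.8002; Σzᵢ/Kᵢ = 1.4873.
Since ΣzᵢKᵢ < 1 the mixture is below its bubble point — single liquid phase.

liquid only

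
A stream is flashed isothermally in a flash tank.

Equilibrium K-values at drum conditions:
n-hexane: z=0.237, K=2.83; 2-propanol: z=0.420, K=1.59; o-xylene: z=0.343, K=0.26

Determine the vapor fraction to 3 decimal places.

Let ψ = V/F and solve Σ zᵢ(Kᵢ−1)/(1+ψ(Kᵢ−1)) = 0.
g(0) = ΣzᵢKᵢ − 1 = 0.428 and g(1) = 1 − Σzᵢ/Kᵢ = -0.667, so a root lies in (0, 1).
Newton iteration, ψ⁰ = 0.5:
  ψ = 0.500: g = 0.0149, g' = -0.777 → ψ = 0.519
Converged at ψ = 0.519.

ψ = 0.519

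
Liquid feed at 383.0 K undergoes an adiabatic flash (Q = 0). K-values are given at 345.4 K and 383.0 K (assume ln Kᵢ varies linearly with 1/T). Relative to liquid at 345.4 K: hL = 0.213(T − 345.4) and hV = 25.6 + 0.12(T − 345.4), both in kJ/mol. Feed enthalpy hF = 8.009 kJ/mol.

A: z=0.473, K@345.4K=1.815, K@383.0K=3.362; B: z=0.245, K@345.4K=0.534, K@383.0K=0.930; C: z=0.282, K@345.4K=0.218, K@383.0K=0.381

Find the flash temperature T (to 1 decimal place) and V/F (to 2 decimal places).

Adiabatic flash: solve Rachford–Rice at each trial T, then check hF = ψ·hV(T) + (1−ψ)·hL(T).
  T = 345.4 K: K = (1.815, 0.534, 0.218), RR gives ψ = 0.095, H_out = 2.437 kJ/mol
  T = 383.0 K: K = (3.362, 0.930, 0.381), RR gives ψ = 0.830, H_out = 26.359 kJ/mol
  T = 364.2 K: K = (2.510, 0.715, 0.292), RR gives ψ = 0.523, H_out = 16.484 kJ/mol
  T = 354.8 K: K = (2.144, 0.620, 0.253), RR gives ψ = 0.341, H_out = 10.427 kJ/mol
  T = 350.1 K: K = (1.975, 0.576, 0.235), RR gives ψ = 0.230, H_out = 6.782 kJ/mol
  T = 352.5 K: K = (2.060, 0.598, 0.244), RR gives ψ = 0.289, H_out = 8.713 kJ/mol
Linear interpolation between T = 350.1 (H_out = 6.782) and T = 352.5 (H_out = 8.713) on hF = 8.009 gives T ≈ 351.6 K, at which ψ = 0.27.

T = 351.6 K, V/F = 0.27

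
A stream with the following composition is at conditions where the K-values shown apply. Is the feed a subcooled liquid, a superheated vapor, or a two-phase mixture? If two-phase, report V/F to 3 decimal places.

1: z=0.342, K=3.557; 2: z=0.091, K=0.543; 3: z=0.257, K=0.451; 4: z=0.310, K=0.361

ΣzᵢKᵢ = 1.494; Σzᵢ/Kᵢ = 1.692.
Both exceed 1, so a two-phase solution exists.
Let ψ = V/F and solve Σ zᵢ(Kᵢ−1)/(1+ψ(Kᵢ−1)) = 0.
Newton–Raphson from ψ = 0.42:
  ψ = 0.420: g = -0.0839, g' = -0.916 → ψ = 0.328
  ψ = 0.328: g = 0.0036, g' = -1.005 → ψ = 0.332
Converged at ψ = 0.332.

two-phase, V/F = 0.332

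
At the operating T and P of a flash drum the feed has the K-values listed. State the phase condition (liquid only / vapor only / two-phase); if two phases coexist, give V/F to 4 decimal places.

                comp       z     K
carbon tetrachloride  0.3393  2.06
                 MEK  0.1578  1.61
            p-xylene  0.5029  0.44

ΣzᵢKᵢ = 1.1743; Σzᵢ/Kᵢ = 1.4057.
Both exceed 1, so a two-phase solution exists.
Let ψ = V/F and solve Σ zᵢ(Kᵢ−1)/(1+ψ(Kᵢ−1)) = 0.
Newton–Raphson from ψ = 0.33:
  ψ = 0.3300: g = 0.00111, g' = -0.4873 → ψ = 0.3323
Converged at ψ = 0.3323.

two-phase, V/F = 0.3323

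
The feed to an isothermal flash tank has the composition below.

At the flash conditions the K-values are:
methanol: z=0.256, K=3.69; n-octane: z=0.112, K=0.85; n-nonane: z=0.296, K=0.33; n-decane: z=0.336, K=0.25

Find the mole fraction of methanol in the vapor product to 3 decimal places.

Material balance + equilibrium reduce to Σ zᵢ(Kᵢ−1)/(1+β(Kᵢ−1)) = 0.
g(0) = ΣzᵢKᵢ − 1 = 0.222 and g(1) = 1 − Σzᵢ/Kᵢ = -1.442, so a root lies in (0, 1).
Newton–Raphson from β = 0.5:
  β = 0.500: g = -0.4259, g' = -1.124 → β = 0.121
  β = 0.121: g = 0.0093, g' = -1.443 → β = 0.128
Converged at β = 0.128.
Compositions from xᵢ = zᵢ/(1+β(Kᵢ−1)), yᵢ = Kᵢxᵢ:
  methanol: x = 0.191, y = 0.703
  n-octane: x = 0.114, y = 0.097
  n-nonane: x = 0.324, y = 0.107
  n-decane: x = 0.372, y = 0.093

y_methanol = 0.703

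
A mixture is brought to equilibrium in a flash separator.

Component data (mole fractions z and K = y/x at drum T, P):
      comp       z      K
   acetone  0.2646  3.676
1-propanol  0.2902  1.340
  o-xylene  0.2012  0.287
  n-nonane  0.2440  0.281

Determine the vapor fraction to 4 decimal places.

ψ = 0.3803

Let ψ = V/F and solve Σ zᵢ(Kᵢ−1)/(1+ψ(Kᵢ−1)) = 0.
g(0) = ΣzᵢKᵢ − 1 = 0.4878 and g(1) = 1 − Σzᵢ/Kᵢ = -0.8579, so a root lies in (0, 1).
Newton–Raphson from ψ = 0.5:
  ψ = 0.5000: g = -0.10965, g' = -0.9256 → ψ = 0.3815
  ψ = 0.3815: g = -0.00113, g' = -0.9227 → ψ = 0.3803
Converged at ψ = 0.3803.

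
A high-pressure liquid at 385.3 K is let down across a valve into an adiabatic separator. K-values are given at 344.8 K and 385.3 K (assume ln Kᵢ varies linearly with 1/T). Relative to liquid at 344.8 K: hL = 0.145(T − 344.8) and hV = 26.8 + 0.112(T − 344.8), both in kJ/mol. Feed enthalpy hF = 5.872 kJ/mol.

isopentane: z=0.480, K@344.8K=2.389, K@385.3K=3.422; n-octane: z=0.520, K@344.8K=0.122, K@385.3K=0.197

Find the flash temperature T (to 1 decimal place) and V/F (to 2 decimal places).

T = 348.6 K, V/F = 0.20

Adiabatic flash: solve Rachford–Rice at each trial T, then check hF = ψ·hV(T) + (1−ψ)·hL(T).
  T = 344.8 K: K = (2.389, 0.122), RR gives ψ = 0.172, H_out = 4.618 kJ/mol
  T = 385.3 K: K = (3.422, 0.197), RR gives ψ = 0.383, H_out = 15.627 kJ/mol
  T = 365.1 K: K = (2.889, 0.157), RR gives ψ = 0.294, H_out = 10.633 kJ/mol
  T = 355.0 K: K = (2.636, 0.139), RR gives ψ = 0.240, H_out = 7.820 kJ/mol
  T = 349.9 K: K = (2.511, 0.130), RR gives ψ = 0.208, H_out = 6.275 kJ/mol
  T = 347.4 K: K = (2.451, 0.126), RR gives ψ = 0.191, H_out = 5.478 kJ/mol
  T = 348.6 K: K = (2.480, 0.128), RR gives ψ = 0.199, H_out = 5.864 kJ/mol
Linear interpolation between T = 348.6 (H_out = 5.864) and T = 349.9 (H_out = 6.275) on hF = 5.872 gives T ≈ 348.6 K, at which ψ = 0.20.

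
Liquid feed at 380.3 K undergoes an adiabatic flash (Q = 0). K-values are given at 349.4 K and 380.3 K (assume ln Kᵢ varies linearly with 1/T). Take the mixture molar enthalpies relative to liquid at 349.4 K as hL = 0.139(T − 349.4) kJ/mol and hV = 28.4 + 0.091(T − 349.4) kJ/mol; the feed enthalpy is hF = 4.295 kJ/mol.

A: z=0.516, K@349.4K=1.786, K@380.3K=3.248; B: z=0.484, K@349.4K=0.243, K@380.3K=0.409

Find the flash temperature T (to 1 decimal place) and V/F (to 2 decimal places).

Adiabatic flash: solve Rachford–Rice at each trial T, then check hF = ψ·hV(T) + (1−ψ)·hL(T).
  T = 349.4 K: K = (1.786, 0.243), RR gives ψ = 0.066, H_out = 1.870 kJ/mol
  T = 380.3 K: K = (3.248, 0.409), RR gives ψ = 0.658, H_out = 22.001 kJ/mol
  T = 364.9 K: K = (2.442, 0.319), RR gives ψ = 0.422, H_out = 13.825 kJ/mol
  T = 357.1 K: K = (2.093, 0.279), RR gives ψ = 0.273, H_out = 8.721 kJ/mol
  T = 353.2 K: K = (1.933, 0.260), RR gives ψ = 0.179, H_out = 5.578 kJ/mol
  T = 351.3 K: K = (1.859, 0.252), RR gives ψ = 0.126, H_out = 3.822 kJ/mol
Linear interpolation between T = 351.3 (H_out = 3.822) and T = 353.2 (H_out = 5.578) on hF = 4.295 gives T ≈ 351.8 K, at which ψ = 0.14.

T = 351.8 K, V/F = 0.14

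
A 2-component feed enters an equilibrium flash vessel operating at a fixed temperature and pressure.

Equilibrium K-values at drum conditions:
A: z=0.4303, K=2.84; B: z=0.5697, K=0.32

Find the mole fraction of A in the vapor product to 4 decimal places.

Iterate (Newton) starting at ψ = 0.38:
  ψ = 0.3800: g = -0.05642, g' = -0.9836 → ψ = 0.3226
  ψ = 0.3226: g = 0.00054, g' = -1.0059 → ψ = 0.3232
Converged at ψ = 0.3232.
Compositions from xᵢ = zᵢ/(1+ψ(Kᵢ−1)), yᵢ = Kᵢxᵢ:
  A: x = 0.2698, y = 0.7663
  B: x = 0.7302, y = 0.2337

y_A = 0.7663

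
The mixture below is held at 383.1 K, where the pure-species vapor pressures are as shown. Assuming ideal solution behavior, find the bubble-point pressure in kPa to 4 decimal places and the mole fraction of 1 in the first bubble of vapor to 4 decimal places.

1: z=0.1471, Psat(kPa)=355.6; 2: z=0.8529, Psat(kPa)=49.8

At the bubble point ψ → 0, so ΣzᵢKᵢ = 1 with Kᵢ = Pᵢˢᵃᵗ/P ⇒ P = ΣzᵢPᵢˢᵃᵗ.
P = 0.1471·355.6 + 0.8529·49.8 = 94.7832 kPa
yᵢ = zᵢPᵢˢᵃᵗ/P ⇒ y_1 = 0.1471·355.6/94.7832 = 0.5519

Pbub = 94.7832 kPa, y_1 = 0.5519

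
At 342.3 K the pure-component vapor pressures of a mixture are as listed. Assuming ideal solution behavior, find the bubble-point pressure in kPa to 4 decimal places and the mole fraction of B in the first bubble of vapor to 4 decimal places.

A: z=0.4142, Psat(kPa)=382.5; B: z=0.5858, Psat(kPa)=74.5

At the bubble point ψ → 0, so ΣzᵢKᵢ = 1 with Kᵢ = Pᵢˢᵃᵗ/P ⇒ P = ΣzᵢPᵢˢᵃᵗ.
P = 0.4142·382.5 + 0.5858·74.5 = 202.0736 kPa
yᵢ = zᵢPᵢˢᵃᵗ/P ⇒ y_B = 0.5858·74.5/202.0736 = 0.2160

Pbub = 202.0736 kPa, y_B = 0.2160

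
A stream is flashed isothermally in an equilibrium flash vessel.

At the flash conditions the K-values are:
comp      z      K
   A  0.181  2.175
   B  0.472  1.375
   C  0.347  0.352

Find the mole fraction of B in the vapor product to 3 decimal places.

Rachford–Rice: g(β) = Σ zᵢ(Kᵢ−1)/(1+β(Kᵢ−1)) = 0.
Check two-phase: ΣzᵢKᵢ = 1.165 > 1 and Σzᵢ/Kᵢ = 1.412 > 1, so g(0) = 0.165 > 0 and g(1) = -0.412 < 0.
Newton iteration, β⁰ = 0.57:
  β = 0.570: g = -0.0834, g' = -0.501 → β = 0.404
  β = 0.404: g = -0.0065, g' = -0.432 → β = 0.389
Converged at β = 0.389.
Compositions from xᵢ = zᵢ/(1+β(Kᵢ−1)), yᵢ = Kᵢxᵢ:
  A: x = 0.124, y = 0.270
  B: x = 0.412, y = 0.566
  C: x = 0.464, y = 0.163

y_B = 0.566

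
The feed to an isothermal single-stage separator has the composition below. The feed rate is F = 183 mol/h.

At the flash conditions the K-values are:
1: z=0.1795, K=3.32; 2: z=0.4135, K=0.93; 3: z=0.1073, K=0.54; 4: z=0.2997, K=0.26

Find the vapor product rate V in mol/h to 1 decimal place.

V = 22.2 mol/h

Material balance + equilibrium reduce to Σ zᵢ(Kᵢ−1)/(1+V/F(Kᵢ−1)) = 0.
Check two-phase: ΣzᵢKᵢ = 1.1164 > 1 and Σzᵢ/Kᵢ = 1.8501 > 1, so g(0) = 0.1164 > 0 and g(1) = -0.8501 < 0.
Iterate (Newton) starting at V/F = 0.5:
  V/F = 0.5000: g = -0.25333, g' = -0.6610 → V/F = 0.1168
  V/F = 0.1168: g = 0.00357, g' = -0.8222 → V/F = 0.1211
Converged at V/F = 0.1211.
Then V = V/F·F = 0.1211·183 = 22.2 mol/h and L = F − V = 160.8 mol/h.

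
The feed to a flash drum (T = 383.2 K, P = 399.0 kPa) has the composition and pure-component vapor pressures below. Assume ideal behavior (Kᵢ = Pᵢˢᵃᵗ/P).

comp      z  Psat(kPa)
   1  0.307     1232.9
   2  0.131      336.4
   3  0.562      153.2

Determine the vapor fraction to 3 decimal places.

ψ = 0.240

Raoult's law: Kᵢ = Pᵢˢᵃᵗ/P = Pᵢˢᵃᵗ/399.0.
  K_1 = 1232.9/399.0 = 3.08997, K_2 = 336.4/399.0 = 0.84311, K_3 = 153.2/399.0 = 0.38396
Let ψ = V/F and solve Σ zᵢ(Kᵢ−1)/(1+ψ(Kᵢ−1)) = 0.
Feasibility: ΣzᵢKᵢ = 1.275, Σzᵢ/Kᵢ = 1.718 — both > 1, two phases present.
Newton–Raphson from ψ = 0.5:
  ψ = 0.500: g = -0.2089, g' = -0.770 → ψ = 0.229
  ψ = 0.229: g = 0.0098, g' = -0.906 → ψ = 0.240
Converged at ψ = 0.240.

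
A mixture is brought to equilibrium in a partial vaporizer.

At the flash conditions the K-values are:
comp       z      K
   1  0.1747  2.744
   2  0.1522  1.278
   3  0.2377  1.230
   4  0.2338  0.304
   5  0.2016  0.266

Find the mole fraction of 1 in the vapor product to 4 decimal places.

y_1 = 0.3910

Material balance + equilibrium reduce to Σ zᵢ(Kᵢ−1)/(1+ψ(Kᵢ−1)) = 0.
g(0) = ΣzᵢKᵢ − 1 = 0.0910 and g(1) = 1 − Σzᵢ/Kᵢ = -0.9030, so a root lies in (0, 1).
Newton iteration, ψ⁰ = 0.3:
  ψ = 0.3000: g = -0.10521, g' = -0.6096 → ψ = 0.1274
  ψ = 0.1274: g = 0.00146, g' = -0.6471 → ψ = 0.1297
Converged at ψ = 0.1297.
Compositions from xᵢ = zᵢ/(1+ψ(Kᵢ−1)), yᵢ = Kᵢxᵢ:
  1: x = 0.1425, y = 0.3910
  2: x = 0.1469, y = 0.1877
  3: x = 0.2308, y = 0.2839
  4: x = 0.2570, y = 0.0781
  5: x = 0.2228, y = 0.0593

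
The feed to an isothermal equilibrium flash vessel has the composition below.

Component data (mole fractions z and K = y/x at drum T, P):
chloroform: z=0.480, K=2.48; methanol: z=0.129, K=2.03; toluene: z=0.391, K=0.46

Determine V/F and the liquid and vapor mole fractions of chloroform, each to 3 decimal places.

Material balance + equilibrium reduce to Σ zᵢ(Kᵢ−1)/(1+V/F(Kᵢ−1)) = 0.
Check two-phase: ΣzᵢKᵢ = 1.632 > 1 and Σzᵢ/Kᵢ = 1.107 > 1, so g(0) = 0.632 > 0 and g(1) = -0.107 < 0.
Iterate (Newton) starting at V/F = 0.5:
  V/F = 0.500: g = 0.2067, g' = -0.621 → V/F = 0.833
  V/F = 0.833: g = 0.0059, g' = -0.627 → V/F = 0.842
Converged at V/F = 0.842.
Compositions from xᵢ = zᵢ/(1+V/F(Kᵢ−1)), yᵢ = Kᵢxᵢ:
  chloroform: x = 0.214, y = 0.530
  methanol: x = 0.069, y = 0.140
  toluene: x = 0.717, y = 0.330

V/F = 0.842, x_chloroform = 0.214, y_chloroform = 0.530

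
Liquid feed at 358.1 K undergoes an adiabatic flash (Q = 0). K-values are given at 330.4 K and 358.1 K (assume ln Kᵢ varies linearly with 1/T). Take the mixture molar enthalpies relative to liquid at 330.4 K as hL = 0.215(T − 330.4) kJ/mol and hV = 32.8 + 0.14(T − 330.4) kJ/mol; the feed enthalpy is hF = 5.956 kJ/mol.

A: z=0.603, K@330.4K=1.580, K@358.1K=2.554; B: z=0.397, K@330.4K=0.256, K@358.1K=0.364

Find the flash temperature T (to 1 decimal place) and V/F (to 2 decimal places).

T = 331.7 K, V/F = 0.17

Adiabatic flash: solve Rachford–Rice at each trial T, then check hF = ψ·hV(T) + (1−ψ)·hL(T).
  T = 330.4 K: K = (1.580, 0.256), RR gives ψ = 0.126, H_out = 4.133 kJ/mol
  T = 358.1 K: K = (2.554, 0.364), RR gives ψ = 0.693, H_out = 27.235 kJ/mol
  T = 344.2 K: K = (2.027, 0.307), RR gives ψ = 0.484, H_out = 18.332 kJ/mol
  T = 337.3 K: K = (1.794, 0.281), RR gives ψ = 0.339, H_out = 12.415 kJ/mol
  T = 333.9 K: K = (1.686, 0.269), RR gives ψ = 0.246, H_out = 8.751 kJ/mol
  T = 332.1 K: K = (1.631, 0.262), RR gives ψ = 0.188, H_out = 6.507 kJ/mol
Linear interpolation between T = 330.4 (H_out = 4.133) and T = 332.1 (H_out = 6.507) on hF = 5.956 gives T ≈ 331.7 K, at which ψ = 0.17.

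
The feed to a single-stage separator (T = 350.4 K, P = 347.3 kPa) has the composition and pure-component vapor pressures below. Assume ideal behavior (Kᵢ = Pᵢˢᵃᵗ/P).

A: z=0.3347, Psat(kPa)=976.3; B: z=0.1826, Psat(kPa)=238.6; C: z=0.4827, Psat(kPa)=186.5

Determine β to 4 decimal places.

β = 0.4220

Raoult's law: Kᵢ = Pᵢˢᵃᵗ/P = Pᵢˢᵃᵗ/347.3.
  K_A = 976.3/347.3 = 2.811114, K_B = 238.6/347.3 = 0.687014, K_C = 186.5/347.3 = 0.537000
Iterate (Newton) starting at β = 0.4:
  β = 0.4000: g = 0.01190, g' = -0.5484 → β = 0.4217
  β = 0.4217: g = 0.00013, g' = -0.5364 → β = 0.4220
Converged at β = 0.4220.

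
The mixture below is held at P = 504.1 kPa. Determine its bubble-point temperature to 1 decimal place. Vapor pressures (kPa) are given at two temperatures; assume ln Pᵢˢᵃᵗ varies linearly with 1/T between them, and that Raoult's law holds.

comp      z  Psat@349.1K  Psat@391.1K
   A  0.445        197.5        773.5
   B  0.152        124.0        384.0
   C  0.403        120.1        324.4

T = 389.0 K

Bubble-point temperature: ΣzᵢPᵢˢᵃᵗ(T) = P. Interpolate ln Pᵢˢᵃᵗ = aᵢ + bᵢ/T.
  T = 349.1 K: ΣzᵢPᵢˢᵃᵗ = 155.14 kPa
  T = 391.1 K: ΣzᵢPᵢˢᵃᵗ = 533.31 kPa
  T = 370.1 K: ΣzᵢPᵢˢᵃᵗ = 296.87 kPa
  T = 380.6 K: ΣzᵢPᵢˢᵃᵗ = 400.82 kPa
  T = 385.9 K: ΣzᵢPᵢˢᵃᵗ = 463.79 kPa
  T = 388.5 K: ΣzᵢPᵢˢᵃᵗ = 497.55 kPa
Interpolating between 388.5 K and 391.1 K gives T ≈ 389.0 K.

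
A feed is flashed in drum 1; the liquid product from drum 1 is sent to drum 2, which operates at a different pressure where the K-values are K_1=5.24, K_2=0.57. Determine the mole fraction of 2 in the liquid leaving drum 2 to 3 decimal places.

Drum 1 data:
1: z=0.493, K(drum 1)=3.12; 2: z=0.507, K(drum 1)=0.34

x_2 (drum 2) = 0.908

Drum 1:
Material balance + equilibrium reduce to Σ zᵢ(Kᵢ−1)/(1+ψ₁(Kᵢ−1)) = 0.
Check two-phase: ΣzᵢKᵢ = 1.711 > 1 and Σzᵢ/Kᵢ = 1.649 > 1, so g(0) = 0.711 > 0 and g(1) = -0.649 < 0.
Iterate (Newton) starting at ψ₁ = 0.55:
  ψ₁ = 0.550: g = -0.0428, g' = -1.017 → ψ₁ = 0.508
Converged at ψ₁ = 0.508.
Drum-1 compositions:
  1: x = 0.237, y = 0.741
  2: x = 0.763, y = 0.259
Drum-2 feed = drum-1 liquid: z₂ = (0.2374, 0.7626).
Drum 2:
Let ψ₂ = V/F and solve Σ zᵢ(Kᵢ−1)/(1+ψ₂(Kᵢ−1)) = 0.
Feasibility: ΣzᵢKᵢ = 1.679, Σzᵢ/Kᵢ = 1.383 — both > 1, two phases present.
Iterate (Newton) starting at ψ₂ = 0.5:
  ψ₂ = 0.500: g = -0.0951, g' = -0.667 → ψ₂ = 0.357
  ψ₂ = 0.357: g = 0.0126, g' = -0.871 → ψ₂ = 0.372
Converged at ψ₂ = 0.372.
  1: x = 0.092, y = 0.482
  2: x = 0.908, y = 0.518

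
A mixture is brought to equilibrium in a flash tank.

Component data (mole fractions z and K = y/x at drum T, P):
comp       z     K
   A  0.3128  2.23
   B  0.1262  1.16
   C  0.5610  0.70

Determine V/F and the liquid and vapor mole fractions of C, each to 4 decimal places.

V/F = 0.7546, x_C = 0.7252, y_C = 0.5076

Material balance + equilibrium reduce to Σ zᵢ(Kᵢ−1)/(1+V/F(Kᵢ−1)) = 0.
Feasibility: ΣzᵢKᵢ = 1.2366, Σzᵢ/Kᵢ = 1.0505 — both > 1, two phases present.
Newton iteration, V/F⁰ = 0.5:
  V/F = 0.5000: g = 0.05893, g' = -0.2541 → V/F = 0.7319
  V/F = 0.7319: g = 0.00489, g' = -0.2165 → V/F = 0.7545
  V/F = 0.7545: g = 0.00003, g' = -0.2142 → V/F = 0.7546
Converged at V/F = 0.7546.
Compositions from xᵢ = zᵢ/(1+V/F(Kᵢ−1)), yᵢ = Kᵢxᵢ:
  A: x = 0.1622, y = 0.3618
  B: x = 0.1126, y = 0.1306
  C: x = 0.7252, y = 0.5076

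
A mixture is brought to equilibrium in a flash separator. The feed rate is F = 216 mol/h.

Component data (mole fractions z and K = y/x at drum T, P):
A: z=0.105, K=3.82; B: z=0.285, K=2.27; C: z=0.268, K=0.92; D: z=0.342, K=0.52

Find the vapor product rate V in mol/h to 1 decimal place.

Material balance + equilibrium reduce to Σ zᵢ(Kᵢ−1)/(1+β(Kᵢ−1)) = 0.
Feasibility: ΣzᵢKᵢ = 1.472, Σzᵢ/Kᵢ = 1.102 — both > 1, two phases present.
Iterate (Newton) starting at β = 0.34:
  β = 0.340: g = 0.1857, g' = -0.556 → β = 0.674
  β = 0.674: g = 0.0318, g' = -0.407 → β = 0.752
  β = 0.752: g = 0.0003, g' = -0.401 → β = 0.753
Converged at β = 0.753.
Then V = β·F = 0.7528·216 = 162.6 mol/h and L = F − V = 53.4 mol/h.

V = 162.6 mol/h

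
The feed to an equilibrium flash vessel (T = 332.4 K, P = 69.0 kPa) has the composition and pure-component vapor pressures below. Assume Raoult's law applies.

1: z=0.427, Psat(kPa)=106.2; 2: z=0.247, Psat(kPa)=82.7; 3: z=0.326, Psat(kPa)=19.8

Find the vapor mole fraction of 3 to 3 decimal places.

Raoult's law: Kᵢ = Pᵢˢᵃᵗ/P = Pᵢˢᵃᵗ/69.0.
  K_1 = 106.2/69.0 = 1.53913, K_2 = 82.7/69.0 = 1.19855, K_3 = 19.8/69.0 = 0.28696
Newton iteration, ψ⁰ = 0.5:
  ψ = 0.500: g = -0.1353, g' = -0.485 → ψ = 0.221
  ψ = 0.221: g = -0.0233, g' = -0.342 → ψ = 0.153
  ψ = 0.153: g = -0.0006, g' = -0.324 → ψ = 0.151
Converged at ψ = 0.151.
Compositions from xᵢ = zᵢ/(1+ψ(Kᵢ−1)), yᵢ = Kᵢxᵢ:
  1: x = 0.395, y = 0.608
  2: x = 0.240, y = 0.287
  3: x = 0.365, y = 0.105

y_3 = 0.105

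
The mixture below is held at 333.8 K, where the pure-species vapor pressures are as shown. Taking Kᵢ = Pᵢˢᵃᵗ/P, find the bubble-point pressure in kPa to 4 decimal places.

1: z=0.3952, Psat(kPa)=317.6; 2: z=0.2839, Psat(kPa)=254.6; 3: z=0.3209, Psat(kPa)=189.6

At the bubble point ψ → 0, so ΣzᵢKᵢ = 1 with Kᵢ = Pᵢˢᵃᵗ/P ⇒ P = ΣzᵢPᵢˢᵃᵗ.
P = 0.3952·317.6 + 0.2839·254.6 + 0.3209·189.6 = 258.6391 kPa

Pbub = 258.6391 kPa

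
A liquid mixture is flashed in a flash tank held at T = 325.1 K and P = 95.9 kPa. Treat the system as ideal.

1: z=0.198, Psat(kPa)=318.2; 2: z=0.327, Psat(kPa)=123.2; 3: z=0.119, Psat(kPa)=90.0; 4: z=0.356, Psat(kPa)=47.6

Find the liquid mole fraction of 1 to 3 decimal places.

x_1 = 0.081

Raoult's law: Kᵢ = Pᵢˢᵃᵗ/P = Pᵢˢᵃᵗ/95.9.
  K_1 = 318.2/95.9 = 3.31804, K_2 = 123.2/95.9 = 1.28467, K_3 = 90.0/95.9 = 0.93848, K_4 = 47.6/95.9 = 0.49635
Rachford–Rice: g(ψ) = Σ zᵢ(Kᵢ−1)/(1+ψ(Kᵢ−1)) = 0.
g(0) = ΣzᵢKᵢ − 1 = 0.365 and g(1) = 1 − Σzᵢ/Kᵢ = -0.158, so a root lies in (0, 1).
Newton–Raphson from ψ = 0.5:
  ψ = 0.500: g = 0.0469, g' = -0.410 → ψ = 0.614
  ψ = 0.614: g = 0.0014, g' = -0.390 → ψ = 0.618
Converged at ψ = 0.618.
Compositions from xᵢ = zᵢ/(1+ψ(Kᵢ−1)), yᵢ = Kᵢxᵢ:
  1: x = 0.081, y = 0.270
  2: x = 0.278, y = 0.357
  3: x = 0.124, y = 0.116
  4: x = 0.517, y = 0.257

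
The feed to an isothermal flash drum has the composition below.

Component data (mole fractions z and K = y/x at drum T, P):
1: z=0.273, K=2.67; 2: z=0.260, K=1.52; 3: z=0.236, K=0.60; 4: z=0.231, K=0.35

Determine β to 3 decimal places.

Rachford–Rice: g(β) = Σ zᵢ(Kᵢ−1)/(1+β(Kᵢ−1)) = 0.
Check two-phase: ΣzᵢKᵢ = 1.347 > 1 and Σzᵢ/Kᵢ = 1.327 > 1, so g(0) = 0.347 > 0 and g(1) = -0.327 < 0.
Iterate (Newton) starting at β = 0.5:
  β = 0.500: g = 0.0153, g' = -0.544 → β = 0.528
Converged at β = 0.528.

β = 0.528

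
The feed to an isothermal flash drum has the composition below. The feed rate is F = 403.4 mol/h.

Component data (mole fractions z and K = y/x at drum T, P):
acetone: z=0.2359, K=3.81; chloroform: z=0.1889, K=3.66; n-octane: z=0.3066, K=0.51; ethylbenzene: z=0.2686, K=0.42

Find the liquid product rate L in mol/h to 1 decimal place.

L = 167.0 mol/h

Material balance + equilibrium reduce to Σ zᵢ(Kᵢ−1)/(1+β(Kᵢ−1)) = 0.
g(0) = ΣzᵢKᵢ − 1 = 0.8593 and g(1) = 1 − Σzᵢ/Kᵢ = -0.3542, so a root lies in (0, 1).
Newton iteration, β⁰ = 0.5:
  β = 0.5000: g = 0.07287, g' = -0.8766 → β = 0.5831
  β = 0.5831: g = 0.00245, g' = -0.8235 → β = 0.5861
Converged at β = 0.5861.
Then V = β·F = 0.5861·403.4 = 236.4 mol/h and L = F − V = 167.0 mol/h.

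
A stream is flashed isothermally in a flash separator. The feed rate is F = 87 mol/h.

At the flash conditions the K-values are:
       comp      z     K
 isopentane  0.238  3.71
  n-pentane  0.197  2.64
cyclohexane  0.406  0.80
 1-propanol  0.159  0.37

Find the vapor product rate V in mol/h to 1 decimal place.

Material balance + equilibrium reduce to Σ zᵢ(Kᵢ−1)/(1+ψ(Kᵢ−1)) = 0.
Check two-phase: ΣzᵢKᵢ = 1.787 > 1 and Σzᵢ/Kᵢ = 1.076 > 1, so g(0) = 0.787 > 0 and g(1) = -0.076 < 0.
Iterate (Newton) starting at ψ = 0.39:
  ψ = 0.390: g = 0.2897, g' = -0.740 → ψ = 0.781
  ψ = 0.781: g = 0.0549, g' = -0.549 → ψ = 0.881
  ψ = 0.881: g = -0.0014, g' = -0.584 → ψ = 0.879
Converged at ψ = 0.879.
Then V = ψ·F = 0.8791·87 = 76.5 mol/h and L = F − V = 10.5 mol/h.

V = 76.5 mol/h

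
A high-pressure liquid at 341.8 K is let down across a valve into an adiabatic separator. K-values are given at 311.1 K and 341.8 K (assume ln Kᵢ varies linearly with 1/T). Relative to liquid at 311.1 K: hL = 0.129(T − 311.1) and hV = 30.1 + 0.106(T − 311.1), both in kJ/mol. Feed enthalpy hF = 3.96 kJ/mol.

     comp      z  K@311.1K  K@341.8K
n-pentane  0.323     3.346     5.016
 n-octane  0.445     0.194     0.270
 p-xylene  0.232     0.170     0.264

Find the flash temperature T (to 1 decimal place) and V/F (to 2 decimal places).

Adiabatic flash: solve Rachford–Rice at each trial T, then check hF = ψ·hV(T) + (1−ψ)·hL(T).
  T = 311.1 K: K = (3.346, 0.194, 0.170), RR gives ψ = 0.108, H_out = 3.254 kJ/mol
  T = 341.8 K: K = (5.016, 0.270, 0.264), RR gives ψ = 0.273, H_out = 11.974 kJ/mol
  T = 326.5 K: K = (4.139, 0.231, 0.214), RR gives ψ = 0.201, H_out = 7.969 kJ/mol
  T = 318.8 K: K = (3.731, 0.212, 0.191), RR gives ψ = 0.158, H_out = 5.732 kJ/mol
  T = 315.0 K: K = (3.538, 0.203, 0.181), RR gives ψ = 0.135, H_out = 4.545 kJ/mol
  T = 313.1 K: K = (3.444, 0.199, 0.175), RR gives ψ = 0.122, H_out = 3.926 kJ/mol
Linear interpolation between T = 313.1 (H_out = 3.926) and T = 315.0 (H_out = 4.545) on hF = 3.96 gives T ≈ 313.2 K, at which ψ = 0.12.

T = 313.2 K, V/F = 0.12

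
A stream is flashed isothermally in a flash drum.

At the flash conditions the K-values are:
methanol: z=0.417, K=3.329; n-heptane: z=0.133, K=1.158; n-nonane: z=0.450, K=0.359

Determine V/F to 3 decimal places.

V/F = 0.550

Rachford–Rice: g(V/F) = Σ zᵢ(Kᵢ−1)/(1+V/F(Kᵢ−1)) = 0.
Feasibility: ΣzᵢKᵢ = 1.704, Σzᵢ/Kᵢ = 1.494 — both > 1, two phases present.
Iterate (Newton) starting at V/F = 0.58:
  V/F = 0.580: g = -0.0268, g' = -0.881 → V/F = 0.550
Converged at V/F = 0.550.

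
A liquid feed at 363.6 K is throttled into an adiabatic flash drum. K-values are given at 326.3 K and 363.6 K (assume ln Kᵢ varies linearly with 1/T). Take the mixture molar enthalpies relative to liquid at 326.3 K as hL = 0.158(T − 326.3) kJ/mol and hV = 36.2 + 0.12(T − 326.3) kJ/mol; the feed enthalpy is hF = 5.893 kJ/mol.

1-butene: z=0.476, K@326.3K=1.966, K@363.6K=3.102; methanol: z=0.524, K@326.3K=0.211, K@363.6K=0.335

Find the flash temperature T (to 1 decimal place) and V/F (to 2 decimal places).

T = 331.4 K, V/F = 0.14

Adiabatic flash: solve Rachford–Rice at each trial T, then check hF = ψ·hV(T) + (1−ψ)·hL(T).
  T = 326.3 K: K = (1.966, 0.211), RR gives ψ = 0.061, H_out = 2.203 kJ/mol
  T = 363.6 K: K = (3.102, 0.335), RR gives ψ = 0.467, H_out = 22.120 kJ/mol
  T = 345.0 K: K = (2.502, 0.269), RR gives ψ = 0.303, H_out = 13.692 kJ/mol
  T = 335.6 K: K = (2.224, 0.239), RR gives ψ = 0.197, H_out = 8.544 kJ/mol
  T = 331.0 K: K = (2.094, 0.225), RR gives ψ = 0.135, H_out = 5.613 kJ/mol
  T = 333.3 K: K = (2.158, 0.232), RR gives ψ = 0.167, H_out = 7.121 kJ/mol
Linear interpolation between T = 331.0 (H_out = 5.613) and T = 333.3 (H_out = 7.121) on hF = 5.893 gives T ≈ 331.4 K, at which ψ = 0.14.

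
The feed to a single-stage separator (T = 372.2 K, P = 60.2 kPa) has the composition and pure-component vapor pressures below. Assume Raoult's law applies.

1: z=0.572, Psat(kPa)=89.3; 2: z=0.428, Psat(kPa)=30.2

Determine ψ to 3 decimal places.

ψ = 0.262

Raoult's law: Kᵢ = Pᵢˢᵃᵗ/P = Pᵢˢᵃᵗ/60.2.
  K_1 = 89.3/60.2 = 1.48339, K_2 = 30.2/60.2 = 0.50166
Rachford–Rice: g(ψ) = Σ zᵢ(Kᵢ−1)/(1+ψ(Kᵢ−1)) = 0.
Feasibility: ΣzᵢKᵢ = 1.063, Σzᵢ/Kᵢ = 1.239 — both > 1, two phases present.
Binary case is linear: z₁(K₁−1)(1+ψ(K₂−1)) + z₂(K₂−1)(1+ψ(K₁−1)) = 0
⇒ ψ = [z₁(K₁−1)+z₂(K₂−1)] / [−(K₁−1)(K₂−1)] = 0.0632/0.2409 = 0.262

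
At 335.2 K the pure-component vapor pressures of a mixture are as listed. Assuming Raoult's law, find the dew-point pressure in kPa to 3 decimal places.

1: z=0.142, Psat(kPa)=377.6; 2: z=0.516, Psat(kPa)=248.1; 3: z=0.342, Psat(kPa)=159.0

At the dew point ψ → 1, so Σzᵢ/Kᵢ = 1 with Kᵢ = Pᵢˢᵃᵗ/P ⇒ 1/P = Σzᵢ/Pᵢˢᵃᵗ.
1/P = 0.142/377.6 + 0.516/248.1 + 0.342/159.0 = 0.004607 ⇒ P = 217.070 kPa

Pdew = 217.070 kPa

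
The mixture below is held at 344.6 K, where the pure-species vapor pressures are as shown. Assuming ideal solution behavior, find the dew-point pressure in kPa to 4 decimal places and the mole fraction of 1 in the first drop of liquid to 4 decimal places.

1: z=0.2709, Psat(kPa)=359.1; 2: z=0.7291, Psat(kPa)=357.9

At the dew point ψ → 1, so Σzᵢ/Kᵢ = 1 with Kᵢ = Pᵢˢᵃᵗ/P ⇒ 1/P = Σzᵢ/Pᵢˢᵃᵗ.
1/P = 0.2709/359.1 + 0.7291/357.9 = 0.0027915 ⇒ P = 358.2243 kPa
xᵢ = zᵢP/Pᵢˢᵃᵗ ⇒ x_1 = 0.2709·358.2243/359.1 = 0.2702

Pdew = 358.2243 kPa, x_1 = 0.2702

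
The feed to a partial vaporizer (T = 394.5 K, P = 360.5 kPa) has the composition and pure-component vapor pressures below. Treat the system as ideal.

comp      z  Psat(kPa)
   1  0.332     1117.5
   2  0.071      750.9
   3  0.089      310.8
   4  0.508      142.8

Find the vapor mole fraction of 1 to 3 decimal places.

y_1 = 0.547

Raoult's law: Kᵢ = Pᵢˢᵃᵗ/P = Pᵢˢᵃᵗ/360.5.
  K_1 = 1117.5/360.5 = 3.09986, K_2 = 750.9/360.5 = 2.08294, K_3 = 310.8/360.5 = 0.86214, K_4 = 142.8/360.5 = 0.39612
Material balance + equilibrium reduce to Σ zᵢ(Kᵢ−1)/(1+ψ(Kᵢ−1)) = 0.
Check two-phase: ΣzᵢKᵢ = 1.455 > 1 and Σzᵢ/Kᵢ = 1.527 > 1, so g(0) = 0.455 > 0 and g(1) = -0.527 < 0.
Iterate (Newton) starting at ψ = 0.5:
  ψ = 0.500: g = -0.0627, g' = -0.766 → ψ = 0.418
  ψ = 0.418: g = 0.0007, g' = -0.788 → ψ = 0.419
Converged at ψ = 0.419.
Compositions from xᵢ = zᵢ/(1+ψ(Kᵢ−1)), yᵢ = Kᵢxᵢ:
  1: x = 0.177, y = 0.547
  2: x = 0.049, y = 0.102
  3: x = 0.094, y = 0.081
  4: x = 0.680, y = 0.269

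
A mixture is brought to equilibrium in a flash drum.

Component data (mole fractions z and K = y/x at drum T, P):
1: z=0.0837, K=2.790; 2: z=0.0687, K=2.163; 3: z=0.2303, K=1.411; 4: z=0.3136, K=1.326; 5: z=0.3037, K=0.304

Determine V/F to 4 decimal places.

Rachford–Rice: g(V/F) = Σ zᵢ(Kᵢ−1)/(1+V/F(Kᵢ−1)) = 0.
g(0) = ΣzᵢKᵢ − 1 = 0.2152 and g(1) = 1 − Σzᵢ/Kᵢ = -0.4605, so a root lies in (0, 1).
Newton–Raphson from V/F = 0.5:
  V/F = 0.5000: g = -0.02819, g' = -0.5093 → V/F = 0.4447
  V/F = 0.4447: g = -0.00070, g' = -0.4853 → V/F = 0.4432
Converged at V/F = 0.4432.

V/F = 0.4432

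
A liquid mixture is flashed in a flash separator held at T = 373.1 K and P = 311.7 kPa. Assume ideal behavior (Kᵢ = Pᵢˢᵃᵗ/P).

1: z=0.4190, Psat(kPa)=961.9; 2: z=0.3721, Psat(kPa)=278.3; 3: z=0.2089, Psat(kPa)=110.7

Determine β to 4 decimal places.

Raoult's law: Kᵢ = Pᵢˢᵃᵗ/P = Pᵢˢᵃᵗ/311.7.
  K_1 = 961.9/311.7 = 3.085980, K_2 = 278.3/311.7 = 0.892846, K_3 = 110.7/311.7 = 0.355149
Let β = V/F and solve Σ zᵢ(Kᵢ−1)/(1+β(Kᵢ−1)) = 0.
Feasibility: ΣzᵢKᵢ = 1.6994, Σzᵢ/Kᵢ = 1.1407 — both > 1, two phases present.
Newton–Raphson from β = 0.48:
  β = 0.4800: g = 0.19960, g' = -0.6422 → β = 0.7908
  β = 0.7908: g = 0.01141, g' = -0.6265 → β = 0.8090
  β = 0.8090: g = -0.00010, g' = -0.6372 → β = 0.8089
Converged at β = 0.8089.

β = 0.8089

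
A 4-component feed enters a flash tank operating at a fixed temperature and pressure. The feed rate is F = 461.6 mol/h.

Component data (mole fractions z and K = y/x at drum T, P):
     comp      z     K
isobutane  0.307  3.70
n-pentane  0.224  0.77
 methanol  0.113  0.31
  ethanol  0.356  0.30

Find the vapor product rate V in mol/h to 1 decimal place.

V = 133.7 mol/h

Let ψ = V/F and solve Σ zᵢ(Kᵢ−1)/(1+ψ(Kᵢ−1)) = 0.
g(0) = ΣzᵢKᵢ − 1 = 0.450 and g(1) = 1 − Σzᵢ/Kᵢ = -0.925, so a root lies in (0, 1).
Newton–Raphson from ψ = 0.5:
  ψ = 0.500: g = -0.2079, g' = -0.959 → ψ = 0.283
  ψ = 0.283: g = 0.0070, g' = -1.087 → ψ = 0.290
Converged at ψ = 0.290.
Then V = ψ·F = 0.2896·461.6 = 133.7 mol/h and L = F − V = 327.9 mol/h.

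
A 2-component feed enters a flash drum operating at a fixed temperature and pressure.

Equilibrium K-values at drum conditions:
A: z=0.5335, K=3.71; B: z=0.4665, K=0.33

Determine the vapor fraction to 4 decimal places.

ψ = 0.6241

Iterate (Newton) starting at ψ = 0.5:
  ψ = 0.5000: g = 0.14391, g' = -1.1800 → ψ = 0.6220
  ψ = 0.6220: g = 0.00251, g' = -1.1588 → ψ = 0.6241
Converged at ψ = 0.6241.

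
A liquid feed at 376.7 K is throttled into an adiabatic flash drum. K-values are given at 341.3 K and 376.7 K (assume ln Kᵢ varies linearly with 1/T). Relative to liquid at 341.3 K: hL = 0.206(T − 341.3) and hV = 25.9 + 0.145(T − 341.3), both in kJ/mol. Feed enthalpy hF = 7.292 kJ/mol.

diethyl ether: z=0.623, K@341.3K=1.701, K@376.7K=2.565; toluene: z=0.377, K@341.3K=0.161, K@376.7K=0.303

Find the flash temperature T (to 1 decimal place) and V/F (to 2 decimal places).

Adiabatic flash: solve Rachford–Rice at each trial T, then check hF = ψ·hV(T) + (1−ψ)·hL(T).
  T = 341.3 K: K = (1.701, 0.161), RR gives ψ = 0.205, H_out = 5.303 kJ/mol
  T = 376.7 K: K = (2.565, 0.303), RR gives ψ = 0.653, H_out = 22.793 kJ/mol
  T = 359.0 K: K = (2.110, 0.224), RR gives ψ = 0.464, H_out = 15.152 kJ/mol
  T = 350.1 K: K = (1.899, 0.191), RR gives ψ = 0.350, H_out = 10.695 kJ/mol
  T = 345.7 K: K = (1.798, 0.175), RR gives ψ = 0.283, H_out = 8.167 kJ/mol
  T = 343.5 K: K = (1.749, 0.168), RR gives ψ = 0.246, H_out = 6.785 kJ/mol
Linear interpolation between T = 343.5 (H_out = 6.785) and T = 345.7 (H_out = 8.167) on hF = 7.292 gives T ≈ 344.3 K, at which ψ = 0.26.

T = 344.3 K, V/F = 0.26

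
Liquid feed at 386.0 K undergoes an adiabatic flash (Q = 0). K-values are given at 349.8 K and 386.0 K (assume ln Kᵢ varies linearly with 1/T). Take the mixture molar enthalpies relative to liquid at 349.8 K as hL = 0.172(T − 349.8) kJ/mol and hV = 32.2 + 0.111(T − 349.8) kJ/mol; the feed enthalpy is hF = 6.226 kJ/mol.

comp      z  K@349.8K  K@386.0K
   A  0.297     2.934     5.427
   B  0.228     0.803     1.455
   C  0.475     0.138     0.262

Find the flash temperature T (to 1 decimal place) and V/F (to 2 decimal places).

T = 355.7 K, V/F = 0.16

Adiabatic flash: solve Rachford–Rice at each trial T, then check hF = ψ·hV(T) + (1−ψ)·hL(T).
  T = 349.8 K: K = (2.934, 0.803, 0.138), RR gives ψ = 0.090, H_out = 2.888 kJ/mol
  T = 386.0 K: K = (5.427, 1.455, 0.262), RR gives ψ = 0.451, H_out = 19.739 kJ/mol
  T = 367.9 K: K = (4.051, 1.097, 0.193), RR gives ψ = 0.291, H_out = 12.177 kJ/mol
  T = 358.9 K: K = (3.465, 0.943, 0.164), RR gives ψ = 0.200, H_out = 7.905 kJ/mol
  T = 354.4 K: K = (3.195, 0.872, 0.151), RR gives ψ = 0.149, H_out = 5.537 kJ/mol
  T = 356.6 K: K = (3.325, 0.906, 0.157), RR gives ψ = 0.175, H_out = 6.719 kJ/mol
Linear interpolation between T = 354.4 (H_out = 5.537) and T = 356.6 (H_out = 6.719) on hF = 6.226 gives T ≈ 355.7 K, at which ψ = 0.16.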